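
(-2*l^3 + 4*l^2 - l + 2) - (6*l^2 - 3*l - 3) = -2*l^3 - 2*l^2 + 2*l + 5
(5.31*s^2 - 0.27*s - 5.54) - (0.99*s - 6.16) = 5.31*s^2 - 1.26*s + 0.62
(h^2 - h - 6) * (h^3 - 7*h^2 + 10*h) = h^5 - 8*h^4 + 11*h^3 + 32*h^2 - 60*h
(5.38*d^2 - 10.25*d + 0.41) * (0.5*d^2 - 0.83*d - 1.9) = 2.69*d^4 - 9.5904*d^3 - 1.5095*d^2 + 19.1347*d - 0.779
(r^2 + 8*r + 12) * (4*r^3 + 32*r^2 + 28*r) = 4*r^5 + 64*r^4 + 332*r^3 + 608*r^2 + 336*r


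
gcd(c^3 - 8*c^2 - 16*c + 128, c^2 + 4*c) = c + 4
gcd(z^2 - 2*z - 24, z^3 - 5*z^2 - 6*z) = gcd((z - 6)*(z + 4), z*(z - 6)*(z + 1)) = z - 6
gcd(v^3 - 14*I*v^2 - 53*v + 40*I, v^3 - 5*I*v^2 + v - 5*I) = v^2 - 6*I*v - 5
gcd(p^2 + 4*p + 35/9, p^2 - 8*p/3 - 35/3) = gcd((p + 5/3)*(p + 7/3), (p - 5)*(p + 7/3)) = p + 7/3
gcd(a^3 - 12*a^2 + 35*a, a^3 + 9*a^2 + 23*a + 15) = 1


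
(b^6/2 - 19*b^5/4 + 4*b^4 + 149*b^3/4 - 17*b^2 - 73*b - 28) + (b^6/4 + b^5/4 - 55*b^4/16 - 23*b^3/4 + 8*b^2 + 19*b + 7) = 3*b^6/4 - 9*b^5/2 + 9*b^4/16 + 63*b^3/2 - 9*b^2 - 54*b - 21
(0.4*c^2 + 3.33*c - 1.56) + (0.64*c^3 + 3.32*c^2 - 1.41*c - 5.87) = 0.64*c^3 + 3.72*c^2 + 1.92*c - 7.43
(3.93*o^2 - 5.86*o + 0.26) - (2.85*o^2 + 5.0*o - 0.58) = 1.08*o^2 - 10.86*o + 0.84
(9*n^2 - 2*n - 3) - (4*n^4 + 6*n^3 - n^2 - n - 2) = -4*n^4 - 6*n^3 + 10*n^2 - n - 1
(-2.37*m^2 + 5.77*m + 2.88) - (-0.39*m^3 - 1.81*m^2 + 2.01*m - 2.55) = 0.39*m^3 - 0.56*m^2 + 3.76*m + 5.43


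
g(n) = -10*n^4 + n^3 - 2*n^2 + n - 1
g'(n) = -40*n^3 + 3*n^2 - 4*n + 1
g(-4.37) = -3773.93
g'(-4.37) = 3413.91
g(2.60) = -451.32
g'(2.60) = -692.16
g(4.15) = -2925.97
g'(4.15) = -2822.87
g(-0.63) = -4.25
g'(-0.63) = 14.71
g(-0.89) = -10.45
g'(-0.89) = 35.14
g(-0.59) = -3.70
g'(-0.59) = 12.62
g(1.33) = -32.15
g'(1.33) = -93.12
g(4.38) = -3631.37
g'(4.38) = -3320.07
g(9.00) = -65035.00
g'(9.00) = -28952.00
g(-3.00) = -859.00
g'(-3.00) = 1120.00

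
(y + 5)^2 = y^2 + 10*y + 25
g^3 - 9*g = g*(g - 3)*(g + 3)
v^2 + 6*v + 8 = (v + 2)*(v + 4)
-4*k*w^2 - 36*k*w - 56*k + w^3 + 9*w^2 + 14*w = (-4*k + w)*(w + 2)*(w + 7)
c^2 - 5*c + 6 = (c - 3)*(c - 2)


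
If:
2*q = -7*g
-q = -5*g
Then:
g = 0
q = 0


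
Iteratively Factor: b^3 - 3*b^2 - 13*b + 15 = (b + 3)*(b^2 - 6*b + 5) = (b - 1)*(b + 3)*(b - 5)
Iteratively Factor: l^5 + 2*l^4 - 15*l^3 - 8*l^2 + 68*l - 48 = (l + 4)*(l^4 - 2*l^3 - 7*l^2 + 20*l - 12) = (l - 2)*(l + 4)*(l^3 - 7*l + 6) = (l - 2)*(l - 1)*(l + 4)*(l^2 + l - 6) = (l - 2)^2*(l - 1)*(l + 4)*(l + 3)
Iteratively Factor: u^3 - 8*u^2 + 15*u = (u - 5)*(u^2 - 3*u) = u*(u - 5)*(u - 3)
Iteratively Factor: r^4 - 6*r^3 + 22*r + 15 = (r - 3)*(r^3 - 3*r^2 - 9*r - 5) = (r - 5)*(r - 3)*(r^2 + 2*r + 1) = (r - 5)*(r - 3)*(r + 1)*(r + 1)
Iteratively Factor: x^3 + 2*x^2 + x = (x + 1)*(x^2 + x) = x*(x + 1)*(x + 1)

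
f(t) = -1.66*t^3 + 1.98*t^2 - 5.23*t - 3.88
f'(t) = -4.98*t^2 + 3.96*t - 5.23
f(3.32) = -60.17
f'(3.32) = -46.97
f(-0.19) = -2.80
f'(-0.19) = -6.16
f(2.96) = -45.06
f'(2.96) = -37.14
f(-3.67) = 124.04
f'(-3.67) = -86.84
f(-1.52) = 14.47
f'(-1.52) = -22.75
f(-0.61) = 0.42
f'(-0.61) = -9.50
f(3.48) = -68.06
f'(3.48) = -51.76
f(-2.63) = 53.77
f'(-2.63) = -50.09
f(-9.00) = 1413.71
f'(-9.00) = -444.25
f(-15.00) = 6122.57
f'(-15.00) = -1185.13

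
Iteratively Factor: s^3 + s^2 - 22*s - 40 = (s + 4)*(s^2 - 3*s - 10) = (s - 5)*(s + 4)*(s + 2)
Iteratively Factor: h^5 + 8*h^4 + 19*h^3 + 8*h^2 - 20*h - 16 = (h + 1)*(h^4 + 7*h^3 + 12*h^2 - 4*h - 16) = (h + 1)*(h + 2)*(h^3 + 5*h^2 + 2*h - 8) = (h + 1)*(h + 2)*(h + 4)*(h^2 + h - 2) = (h - 1)*(h + 1)*(h + 2)*(h + 4)*(h + 2)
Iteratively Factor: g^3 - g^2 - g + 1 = (g - 1)*(g^2 - 1) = (g - 1)*(g + 1)*(g - 1)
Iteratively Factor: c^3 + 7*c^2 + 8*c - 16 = (c + 4)*(c^2 + 3*c - 4) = (c - 1)*(c + 4)*(c + 4)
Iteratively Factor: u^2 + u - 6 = (u - 2)*(u + 3)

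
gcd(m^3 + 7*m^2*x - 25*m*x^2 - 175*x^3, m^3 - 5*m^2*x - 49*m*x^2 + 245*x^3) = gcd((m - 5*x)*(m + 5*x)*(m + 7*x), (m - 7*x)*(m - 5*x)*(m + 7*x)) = -m^2 - 2*m*x + 35*x^2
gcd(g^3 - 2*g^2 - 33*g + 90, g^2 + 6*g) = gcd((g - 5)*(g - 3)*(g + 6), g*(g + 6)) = g + 6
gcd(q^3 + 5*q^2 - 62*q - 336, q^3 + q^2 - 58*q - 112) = q^2 - q - 56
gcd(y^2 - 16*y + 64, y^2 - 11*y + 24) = y - 8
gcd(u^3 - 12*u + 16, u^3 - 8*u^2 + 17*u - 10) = u - 2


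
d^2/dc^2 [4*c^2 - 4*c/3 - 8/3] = 8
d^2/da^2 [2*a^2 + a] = 4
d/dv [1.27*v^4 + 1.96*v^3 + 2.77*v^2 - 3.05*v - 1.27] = 5.08*v^3 + 5.88*v^2 + 5.54*v - 3.05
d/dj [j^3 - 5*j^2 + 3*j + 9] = 3*j^2 - 10*j + 3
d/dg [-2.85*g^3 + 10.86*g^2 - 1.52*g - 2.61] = -8.55*g^2 + 21.72*g - 1.52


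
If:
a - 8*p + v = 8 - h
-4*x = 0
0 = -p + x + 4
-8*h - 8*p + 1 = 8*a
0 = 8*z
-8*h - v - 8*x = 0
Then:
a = 103/64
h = -351/64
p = 4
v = 351/8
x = 0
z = 0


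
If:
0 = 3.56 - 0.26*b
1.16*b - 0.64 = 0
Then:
No Solution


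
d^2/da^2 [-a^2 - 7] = -2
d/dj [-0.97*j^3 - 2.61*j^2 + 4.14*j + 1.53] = -2.91*j^2 - 5.22*j + 4.14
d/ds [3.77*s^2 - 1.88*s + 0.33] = 7.54*s - 1.88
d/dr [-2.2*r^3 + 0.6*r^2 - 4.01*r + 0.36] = -6.6*r^2 + 1.2*r - 4.01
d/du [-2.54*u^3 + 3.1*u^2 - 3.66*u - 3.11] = -7.62*u^2 + 6.2*u - 3.66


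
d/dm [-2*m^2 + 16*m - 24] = 16 - 4*m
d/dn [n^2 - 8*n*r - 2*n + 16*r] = 2*n - 8*r - 2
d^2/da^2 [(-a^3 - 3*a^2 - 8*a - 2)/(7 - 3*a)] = 6*(3*a^3 - 21*a^2 + 49*a + 111)/(27*a^3 - 189*a^2 + 441*a - 343)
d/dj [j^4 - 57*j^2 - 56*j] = 4*j^3 - 114*j - 56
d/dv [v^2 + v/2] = 2*v + 1/2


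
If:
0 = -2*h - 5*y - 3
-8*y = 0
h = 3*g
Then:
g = -1/2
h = -3/2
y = 0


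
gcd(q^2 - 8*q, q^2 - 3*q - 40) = q - 8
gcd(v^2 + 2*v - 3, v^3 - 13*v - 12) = v + 3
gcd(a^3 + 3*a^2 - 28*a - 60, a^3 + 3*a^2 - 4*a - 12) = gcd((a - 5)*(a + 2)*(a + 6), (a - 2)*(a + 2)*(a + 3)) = a + 2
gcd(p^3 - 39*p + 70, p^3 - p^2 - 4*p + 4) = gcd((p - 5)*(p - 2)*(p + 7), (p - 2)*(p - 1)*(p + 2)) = p - 2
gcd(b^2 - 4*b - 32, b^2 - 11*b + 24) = b - 8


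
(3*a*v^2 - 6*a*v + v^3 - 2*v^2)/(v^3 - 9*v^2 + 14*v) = (3*a + v)/(v - 7)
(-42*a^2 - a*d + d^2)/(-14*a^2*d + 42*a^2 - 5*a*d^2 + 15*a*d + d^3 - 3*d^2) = (6*a + d)/(2*a*d - 6*a + d^2 - 3*d)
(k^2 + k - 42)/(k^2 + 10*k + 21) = (k - 6)/(k + 3)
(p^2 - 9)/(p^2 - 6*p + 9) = (p + 3)/(p - 3)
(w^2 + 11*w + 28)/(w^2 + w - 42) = (w + 4)/(w - 6)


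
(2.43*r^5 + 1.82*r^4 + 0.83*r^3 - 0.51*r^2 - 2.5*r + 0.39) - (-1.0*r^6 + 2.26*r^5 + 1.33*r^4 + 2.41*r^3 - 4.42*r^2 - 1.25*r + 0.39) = 1.0*r^6 + 0.17*r^5 + 0.49*r^4 - 1.58*r^3 + 3.91*r^2 - 1.25*r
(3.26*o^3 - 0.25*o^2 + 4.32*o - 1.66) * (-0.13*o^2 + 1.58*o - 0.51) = -0.4238*o^5 + 5.1833*o^4 - 2.6192*o^3 + 7.1689*o^2 - 4.826*o + 0.8466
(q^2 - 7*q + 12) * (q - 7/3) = q^3 - 28*q^2/3 + 85*q/3 - 28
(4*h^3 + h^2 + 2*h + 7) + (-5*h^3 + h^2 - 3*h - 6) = -h^3 + 2*h^2 - h + 1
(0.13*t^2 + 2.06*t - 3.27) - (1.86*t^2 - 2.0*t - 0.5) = -1.73*t^2 + 4.06*t - 2.77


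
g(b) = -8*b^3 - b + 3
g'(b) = -24*b^2 - 1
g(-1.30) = 21.88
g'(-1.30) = -41.56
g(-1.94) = 63.35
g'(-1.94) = -91.33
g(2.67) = -151.94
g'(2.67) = -172.09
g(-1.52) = 32.61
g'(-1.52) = -56.45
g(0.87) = -3.14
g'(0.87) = -19.17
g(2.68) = -153.67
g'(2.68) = -173.38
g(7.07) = -2831.22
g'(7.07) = -1200.64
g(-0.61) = 5.43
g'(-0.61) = -9.93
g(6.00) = -1731.00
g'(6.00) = -865.00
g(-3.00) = 222.00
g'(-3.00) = -217.00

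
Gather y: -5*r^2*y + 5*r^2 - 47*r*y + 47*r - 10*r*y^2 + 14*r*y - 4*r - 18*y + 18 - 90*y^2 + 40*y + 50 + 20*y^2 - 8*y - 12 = 5*r^2 + 43*r + y^2*(-10*r - 70) + y*(-5*r^2 - 33*r + 14) + 56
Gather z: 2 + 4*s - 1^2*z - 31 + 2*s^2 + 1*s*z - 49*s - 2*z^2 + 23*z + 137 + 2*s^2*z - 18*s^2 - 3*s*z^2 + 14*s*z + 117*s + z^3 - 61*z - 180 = -16*s^2 + 72*s + z^3 + z^2*(-3*s - 2) + z*(2*s^2 + 15*s - 39) - 72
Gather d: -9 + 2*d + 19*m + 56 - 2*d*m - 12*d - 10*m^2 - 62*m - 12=d*(-2*m - 10) - 10*m^2 - 43*m + 35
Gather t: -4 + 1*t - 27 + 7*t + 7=8*t - 24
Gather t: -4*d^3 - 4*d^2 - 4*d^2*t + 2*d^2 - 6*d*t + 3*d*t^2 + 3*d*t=-4*d^3 - 2*d^2 + 3*d*t^2 + t*(-4*d^2 - 3*d)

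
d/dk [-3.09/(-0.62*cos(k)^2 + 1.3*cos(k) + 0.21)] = (3.8316*cos(k) - 4.017)*sin(k)/(-0.62*cos(k)^2 + 1.3*cos(k) + 0.21)^2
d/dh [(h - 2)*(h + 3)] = 2*h + 1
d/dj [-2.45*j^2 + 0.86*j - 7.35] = 0.86 - 4.9*j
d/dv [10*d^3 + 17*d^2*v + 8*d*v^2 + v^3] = 17*d^2 + 16*d*v + 3*v^2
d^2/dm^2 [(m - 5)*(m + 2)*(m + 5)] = 6*m + 4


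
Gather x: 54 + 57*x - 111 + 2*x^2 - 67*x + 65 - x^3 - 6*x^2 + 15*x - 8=-x^3 - 4*x^2 + 5*x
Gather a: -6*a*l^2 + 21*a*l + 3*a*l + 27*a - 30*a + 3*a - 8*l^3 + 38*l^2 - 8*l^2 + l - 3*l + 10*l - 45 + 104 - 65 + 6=a*(-6*l^2 + 24*l) - 8*l^3 + 30*l^2 + 8*l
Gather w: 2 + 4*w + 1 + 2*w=6*w + 3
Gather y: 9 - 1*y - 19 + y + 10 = 0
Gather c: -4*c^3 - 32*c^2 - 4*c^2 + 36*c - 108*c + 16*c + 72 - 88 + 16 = -4*c^3 - 36*c^2 - 56*c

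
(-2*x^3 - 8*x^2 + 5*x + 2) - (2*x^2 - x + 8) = -2*x^3 - 10*x^2 + 6*x - 6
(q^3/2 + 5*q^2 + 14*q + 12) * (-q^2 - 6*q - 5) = -q^5/2 - 8*q^4 - 93*q^3/2 - 121*q^2 - 142*q - 60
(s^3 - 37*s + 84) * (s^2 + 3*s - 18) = s^5 + 3*s^4 - 55*s^3 - 27*s^2 + 918*s - 1512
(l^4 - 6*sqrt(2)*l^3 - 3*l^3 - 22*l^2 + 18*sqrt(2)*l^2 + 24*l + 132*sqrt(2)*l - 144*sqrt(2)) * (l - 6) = l^5 - 9*l^4 - 6*sqrt(2)*l^4 - 4*l^3 + 54*sqrt(2)*l^3 + 24*sqrt(2)*l^2 + 156*l^2 - 936*sqrt(2)*l - 144*l + 864*sqrt(2)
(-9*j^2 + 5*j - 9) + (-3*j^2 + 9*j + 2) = -12*j^2 + 14*j - 7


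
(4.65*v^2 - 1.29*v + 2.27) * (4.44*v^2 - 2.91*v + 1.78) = 20.646*v^4 - 19.2591*v^3 + 22.1097*v^2 - 8.9019*v + 4.0406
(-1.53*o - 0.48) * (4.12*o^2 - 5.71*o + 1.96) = -6.3036*o^3 + 6.7587*o^2 - 0.258*o - 0.9408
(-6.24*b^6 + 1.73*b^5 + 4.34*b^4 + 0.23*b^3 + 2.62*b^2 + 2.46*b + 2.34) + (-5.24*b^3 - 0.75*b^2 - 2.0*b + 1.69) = -6.24*b^6 + 1.73*b^5 + 4.34*b^4 - 5.01*b^3 + 1.87*b^2 + 0.46*b + 4.03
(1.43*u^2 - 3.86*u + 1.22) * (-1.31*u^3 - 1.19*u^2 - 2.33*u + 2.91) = -1.8733*u^5 + 3.3549*u^4 - 0.3367*u^3 + 11.7033*u^2 - 14.0752*u + 3.5502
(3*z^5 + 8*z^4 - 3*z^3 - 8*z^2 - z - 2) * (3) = 9*z^5 + 24*z^4 - 9*z^3 - 24*z^2 - 3*z - 6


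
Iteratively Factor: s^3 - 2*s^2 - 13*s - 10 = (s + 1)*(s^2 - 3*s - 10) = (s + 1)*(s + 2)*(s - 5)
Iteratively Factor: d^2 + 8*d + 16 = (d + 4)*(d + 4)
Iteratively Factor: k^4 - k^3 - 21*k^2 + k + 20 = (k - 5)*(k^3 + 4*k^2 - k - 4) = (k - 5)*(k + 1)*(k^2 + 3*k - 4) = (k - 5)*(k - 1)*(k + 1)*(k + 4)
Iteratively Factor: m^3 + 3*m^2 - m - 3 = (m + 3)*(m^2 - 1) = (m + 1)*(m + 3)*(m - 1)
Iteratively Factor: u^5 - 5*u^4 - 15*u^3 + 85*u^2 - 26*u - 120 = (u + 4)*(u^4 - 9*u^3 + 21*u^2 + u - 30) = (u + 1)*(u + 4)*(u^3 - 10*u^2 + 31*u - 30) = (u - 3)*(u + 1)*(u + 4)*(u^2 - 7*u + 10) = (u - 3)*(u - 2)*(u + 1)*(u + 4)*(u - 5)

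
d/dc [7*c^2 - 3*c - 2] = 14*c - 3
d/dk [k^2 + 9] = 2*k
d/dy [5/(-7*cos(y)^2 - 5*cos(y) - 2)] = -5*(14*cos(y) + 5)*sin(y)/(7*cos(y)^2 + 5*cos(y) + 2)^2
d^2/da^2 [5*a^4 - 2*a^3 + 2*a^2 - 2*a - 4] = 60*a^2 - 12*a + 4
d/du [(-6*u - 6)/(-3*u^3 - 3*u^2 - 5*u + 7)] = 6*(3*u^3 + 3*u^2 + 5*u - (u + 1)*(9*u^2 + 6*u + 5) - 7)/(3*u^3 + 3*u^2 + 5*u - 7)^2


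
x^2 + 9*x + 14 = (x + 2)*(x + 7)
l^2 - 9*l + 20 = (l - 5)*(l - 4)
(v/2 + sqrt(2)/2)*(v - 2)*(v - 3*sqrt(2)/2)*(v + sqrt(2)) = v^4/2 - v^3 + sqrt(2)*v^3/4 - 2*v^2 - sqrt(2)*v^2/2 - 3*sqrt(2)*v/2 + 4*v + 3*sqrt(2)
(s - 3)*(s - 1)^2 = s^3 - 5*s^2 + 7*s - 3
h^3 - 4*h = h*(h - 2)*(h + 2)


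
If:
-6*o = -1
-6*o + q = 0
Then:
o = 1/6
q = 1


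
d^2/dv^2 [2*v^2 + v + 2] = 4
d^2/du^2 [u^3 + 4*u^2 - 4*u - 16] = 6*u + 8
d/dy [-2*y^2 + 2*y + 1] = 2 - 4*y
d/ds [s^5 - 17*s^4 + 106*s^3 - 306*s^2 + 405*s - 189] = 5*s^4 - 68*s^3 + 318*s^2 - 612*s + 405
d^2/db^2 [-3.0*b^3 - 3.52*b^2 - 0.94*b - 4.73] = -18.0*b - 7.04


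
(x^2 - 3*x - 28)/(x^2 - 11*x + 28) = (x + 4)/(x - 4)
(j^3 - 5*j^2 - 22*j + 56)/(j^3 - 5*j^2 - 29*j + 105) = (j^2 + 2*j - 8)/(j^2 + 2*j - 15)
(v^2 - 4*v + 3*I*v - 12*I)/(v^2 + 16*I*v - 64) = (v^2 + v*(-4 + 3*I) - 12*I)/(v^2 + 16*I*v - 64)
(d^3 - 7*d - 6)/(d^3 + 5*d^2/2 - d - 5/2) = 2*(d^2 - d - 6)/(2*d^2 + 3*d - 5)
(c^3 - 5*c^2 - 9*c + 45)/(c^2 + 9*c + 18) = (c^2 - 8*c + 15)/(c + 6)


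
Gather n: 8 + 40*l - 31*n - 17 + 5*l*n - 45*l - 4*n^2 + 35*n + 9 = -5*l - 4*n^2 + n*(5*l + 4)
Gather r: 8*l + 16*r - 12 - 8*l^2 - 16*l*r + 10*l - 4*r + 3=-8*l^2 + 18*l + r*(12 - 16*l) - 9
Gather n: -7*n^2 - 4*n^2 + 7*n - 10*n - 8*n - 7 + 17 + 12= -11*n^2 - 11*n + 22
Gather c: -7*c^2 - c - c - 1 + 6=-7*c^2 - 2*c + 5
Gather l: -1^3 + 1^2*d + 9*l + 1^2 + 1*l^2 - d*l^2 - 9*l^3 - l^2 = -d*l^2 + d - 9*l^3 + 9*l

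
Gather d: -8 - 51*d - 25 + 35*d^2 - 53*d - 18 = 35*d^2 - 104*d - 51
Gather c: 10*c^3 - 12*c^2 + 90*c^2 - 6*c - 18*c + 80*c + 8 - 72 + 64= 10*c^3 + 78*c^2 + 56*c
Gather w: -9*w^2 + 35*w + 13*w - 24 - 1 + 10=-9*w^2 + 48*w - 15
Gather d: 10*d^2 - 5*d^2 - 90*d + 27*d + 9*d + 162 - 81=5*d^2 - 54*d + 81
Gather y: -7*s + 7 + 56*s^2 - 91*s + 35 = 56*s^2 - 98*s + 42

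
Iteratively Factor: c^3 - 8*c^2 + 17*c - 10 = (c - 5)*(c^2 - 3*c + 2) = (c - 5)*(c - 2)*(c - 1)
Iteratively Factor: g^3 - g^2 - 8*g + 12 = (g - 2)*(g^2 + g - 6) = (g - 2)^2*(g + 3)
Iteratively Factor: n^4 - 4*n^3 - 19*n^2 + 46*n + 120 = (n - 5)*(n^3 + n^2 - 14*n - 24) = (n - 5)*(n - 4)*(n^2 + 5*n + 6) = (n - 5)*(n - 4)*(n + 3)*(n + 2)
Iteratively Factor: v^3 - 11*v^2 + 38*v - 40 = (v - 5)*(v^2 - 6*v + 8) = (v - 5)*(v - 2)*(v - 4)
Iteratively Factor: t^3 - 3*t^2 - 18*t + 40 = (t + 4)*(t^2 - 7*t + 10) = (t - 5)*(t + 4)*(t - 2)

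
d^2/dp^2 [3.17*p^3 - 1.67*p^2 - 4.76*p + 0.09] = 19.02*p - 3.34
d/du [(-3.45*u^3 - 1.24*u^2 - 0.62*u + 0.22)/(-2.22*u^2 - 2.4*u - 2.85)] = (7.659*u^4 + 16.56*u^3 + 31.0971*u^2 + 8.0448*u + 2.295)/(4.9284*u^4 + 10.656*u^3 + 18.414*u^2 + 13.68*u + 8.1225)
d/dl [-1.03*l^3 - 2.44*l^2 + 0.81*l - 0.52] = -3.09*l^2 - 4.88*l + 0.81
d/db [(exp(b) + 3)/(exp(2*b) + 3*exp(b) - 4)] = (-(exp(b) + 3)*(2*exp(b) + 3) + exp(2*b) + 3*exp(b) - 4)*exp(b)/(exp(2*b) + 3*exp(b) - 4)^2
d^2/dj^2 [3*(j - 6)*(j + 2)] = 6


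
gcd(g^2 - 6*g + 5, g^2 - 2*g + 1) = g - 1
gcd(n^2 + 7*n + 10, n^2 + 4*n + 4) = n + 2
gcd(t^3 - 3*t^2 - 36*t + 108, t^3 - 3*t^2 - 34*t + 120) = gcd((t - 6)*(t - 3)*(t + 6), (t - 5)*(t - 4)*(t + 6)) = t + 6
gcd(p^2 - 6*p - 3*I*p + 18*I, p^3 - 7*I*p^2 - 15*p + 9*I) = p - 3*I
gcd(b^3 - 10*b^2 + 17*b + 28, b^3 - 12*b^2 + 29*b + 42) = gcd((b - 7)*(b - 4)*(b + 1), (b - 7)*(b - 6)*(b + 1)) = b^2 - 6*b - 7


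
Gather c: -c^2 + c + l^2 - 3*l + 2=-c^2 + c + l^2 - 3*l + 2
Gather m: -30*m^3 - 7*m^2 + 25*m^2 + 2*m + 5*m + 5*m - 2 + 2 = -30*m^3 + 18*m^2 + 12*m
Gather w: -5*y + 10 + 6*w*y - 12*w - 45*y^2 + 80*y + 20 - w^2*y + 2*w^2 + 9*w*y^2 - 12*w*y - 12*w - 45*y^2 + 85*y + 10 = w^2*(2 - y) + w*(9*y^2 - 6*y - 24) - 90*y^2 + 160*y + 40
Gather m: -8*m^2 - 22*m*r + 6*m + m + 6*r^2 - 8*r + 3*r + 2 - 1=-8*m^2 + m*(7 - 22*r) + 6*r^2 - 5*r + 1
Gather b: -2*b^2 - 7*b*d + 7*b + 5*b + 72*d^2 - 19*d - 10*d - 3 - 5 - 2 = -2*b^2 + b*(12 - 7*d) + 72*d^2 - 29*d - 10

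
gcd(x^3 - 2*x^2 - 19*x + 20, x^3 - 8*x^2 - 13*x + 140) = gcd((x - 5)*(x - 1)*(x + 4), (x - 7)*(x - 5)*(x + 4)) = x^2 - x - 20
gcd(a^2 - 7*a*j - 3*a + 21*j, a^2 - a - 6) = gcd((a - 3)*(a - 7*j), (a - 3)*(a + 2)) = a - 3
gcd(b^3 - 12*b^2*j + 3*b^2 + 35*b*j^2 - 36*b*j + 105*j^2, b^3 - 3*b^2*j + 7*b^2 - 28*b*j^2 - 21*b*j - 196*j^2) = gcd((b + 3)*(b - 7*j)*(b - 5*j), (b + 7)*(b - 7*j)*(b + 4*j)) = b - 7*j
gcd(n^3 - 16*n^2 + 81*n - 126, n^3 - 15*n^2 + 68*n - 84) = n^2 - 13*n + 42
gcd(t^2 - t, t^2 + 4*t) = t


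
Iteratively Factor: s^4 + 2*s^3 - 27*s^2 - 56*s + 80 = (s - 1)*(s^3 + 3*s^2 - 24*s - 80) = (s - 1)*(s + 4)*(s^2 - s - 20) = (s - 5)*(s - 1)*(s + 4)*(s + 4)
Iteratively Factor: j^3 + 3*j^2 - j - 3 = (j + 3)*(j^2 - 1) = (j - 1)*(j + 3)*(j + 1)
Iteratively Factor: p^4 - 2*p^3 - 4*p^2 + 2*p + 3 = (p + 1)*(p^3 - 3*p^2 - p + 3) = (p - 1)*(p + 1)*(p^2 - 2*p - 3) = (p - 3)*(p - 1)*(p + 1)*(p + 1)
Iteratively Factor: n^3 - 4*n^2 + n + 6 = (n + 1)*(n^2 - 5*n + 6) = (n - 3)*(n + 1)*(n - 2)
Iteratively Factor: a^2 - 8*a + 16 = (a - 4)*(a - 4)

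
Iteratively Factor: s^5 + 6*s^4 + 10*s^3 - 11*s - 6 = (s + 1)*(s^4 + 5*s^3 + 5*s^2 - 5*s - 6) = (s + 1)^2*(s^3 + 4*s^2 + s - 6) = (s + 1)^2*(s + 2)*(s^2 + 2*s - 3) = (s + 1)^2*(s + 2)*(s + 3)*(s - 1)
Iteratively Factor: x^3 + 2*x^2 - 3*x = (x - 1)*(x^2 + 3*x) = (x - 1)*(x + 3)*(x)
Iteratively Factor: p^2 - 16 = (p - 4)*(p + 4)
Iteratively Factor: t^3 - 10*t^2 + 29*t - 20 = (t - 4)*(t^2 - 6*t + 5) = (t - 5)*(t - 4)*(t - 1)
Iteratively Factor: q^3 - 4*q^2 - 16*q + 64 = (q - 4)*(q^2 - 16) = (q - 4)*(q + 4)*(q - 4)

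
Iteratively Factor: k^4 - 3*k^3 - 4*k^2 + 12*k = (k - 2)*(k^3 - k^2 - 6*k) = (k - 2)*(k + 2)*(k^2 - 3*k) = (k - 3)*(k - 2)*(k + 2)*(k)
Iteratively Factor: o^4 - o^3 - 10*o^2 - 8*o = (o - 4)*(o^3 + 3*o^2 + 2*o) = o*(o - 4)*(o^2 + 3*o + 2) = o*(o - 4)*(o + 1)*(o + 2)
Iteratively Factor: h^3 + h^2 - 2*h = (h)*(h^2 + h - 2) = h*(h + 2)*(h - 1)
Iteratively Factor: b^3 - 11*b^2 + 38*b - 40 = (b - 2)*(b^2 - 9*b + 20) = (b - 4)*(b - 2)*(b - 5)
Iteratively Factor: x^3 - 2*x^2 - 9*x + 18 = (x - 2)*(x^2 - 9) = (x - 2)*(x + 3)*(x - 3)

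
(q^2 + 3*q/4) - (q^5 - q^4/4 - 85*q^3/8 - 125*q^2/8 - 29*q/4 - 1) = -q^5 + q^4/4 + 85*q^3/8 + 133*q^2/8 + 8*q + 1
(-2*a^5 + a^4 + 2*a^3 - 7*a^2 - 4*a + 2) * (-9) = 18*a^5 - 9*a^4 - 18*a^3 + 63*a^2 + 36*a - 18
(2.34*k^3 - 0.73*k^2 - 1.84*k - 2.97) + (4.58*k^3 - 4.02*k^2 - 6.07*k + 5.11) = 6.92*k^3 - 4.75*k^2 - 7.91*k + 2.14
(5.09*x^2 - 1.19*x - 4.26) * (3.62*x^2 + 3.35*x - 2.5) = 18.4258*x^4 + 12.7437*x^3 - 32.1327*x^2 - 11.296*x + 10.65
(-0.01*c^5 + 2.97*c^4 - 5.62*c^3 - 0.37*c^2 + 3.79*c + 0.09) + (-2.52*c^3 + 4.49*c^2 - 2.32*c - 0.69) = -0.01*c^5 + 2.97*c^4 - 8.14*c^3 + 4.12*c^2 + 1.47*c - 0.6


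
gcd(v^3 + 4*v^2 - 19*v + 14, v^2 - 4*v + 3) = v - 1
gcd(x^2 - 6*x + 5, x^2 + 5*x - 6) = x - 1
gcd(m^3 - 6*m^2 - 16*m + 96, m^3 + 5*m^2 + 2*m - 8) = m + 4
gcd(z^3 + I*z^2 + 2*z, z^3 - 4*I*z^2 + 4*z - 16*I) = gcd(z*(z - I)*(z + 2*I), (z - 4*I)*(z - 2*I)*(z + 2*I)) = z + 2*I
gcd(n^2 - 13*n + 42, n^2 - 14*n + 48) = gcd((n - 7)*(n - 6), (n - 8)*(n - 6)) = n - 6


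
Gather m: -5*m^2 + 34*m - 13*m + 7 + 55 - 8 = -5*m^2 + 21*m + 54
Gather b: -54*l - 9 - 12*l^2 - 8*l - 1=-12*l^2 - 62*l - 10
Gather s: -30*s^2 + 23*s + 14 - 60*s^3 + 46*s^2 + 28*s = -60*s^3 + 16*s^2 + 51*s + 14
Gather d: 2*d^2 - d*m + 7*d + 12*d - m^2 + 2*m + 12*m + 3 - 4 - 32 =2*d^2 + d*(19 - m) - m^2 + 14*m - 33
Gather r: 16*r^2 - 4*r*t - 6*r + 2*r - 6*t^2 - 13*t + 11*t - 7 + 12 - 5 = 16*r^2 + r*(-4*t - 4) - 6*t^2 - 2*t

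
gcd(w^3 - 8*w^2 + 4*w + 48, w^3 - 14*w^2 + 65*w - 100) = w - 4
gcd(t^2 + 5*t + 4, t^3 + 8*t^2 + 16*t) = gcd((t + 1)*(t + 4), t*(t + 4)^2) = t + 4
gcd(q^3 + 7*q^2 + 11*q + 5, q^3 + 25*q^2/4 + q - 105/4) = q + 5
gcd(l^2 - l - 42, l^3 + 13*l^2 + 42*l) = l + 6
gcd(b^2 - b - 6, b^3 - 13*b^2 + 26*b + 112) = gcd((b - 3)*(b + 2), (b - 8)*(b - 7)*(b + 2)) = b + 2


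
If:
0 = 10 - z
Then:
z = 10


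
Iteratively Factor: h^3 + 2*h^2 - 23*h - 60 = (h + 3)*(h^2 - h - 20) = (h + 3)*(h + 4)*(h - 5)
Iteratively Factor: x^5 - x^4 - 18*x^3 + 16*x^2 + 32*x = (x + 1)*(x^4 - 2*x^3 - 16*x^2 + 32*x) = (x + 1)*(x + 4)*(x^3 - 6*x^2 + 8*x) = x*(x + 1)*(x + 4)*(x^2 - 6*x + 8) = x*(x - 2)*(x + 1)*(x + 4)*(x - 4)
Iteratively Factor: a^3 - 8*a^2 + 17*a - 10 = (a - 1)*(a^2 - 7*a + 10) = (a - 2)*(a - 1)*(a - 5)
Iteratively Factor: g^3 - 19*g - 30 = (g + 2)*(g^2 - 2*g - 15) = (g - 5)*(g + 2)*(g + 3)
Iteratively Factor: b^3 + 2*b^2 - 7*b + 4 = (b - 1)*(b^2 + 3*b - 4) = (b - 1)^2*(b + 4)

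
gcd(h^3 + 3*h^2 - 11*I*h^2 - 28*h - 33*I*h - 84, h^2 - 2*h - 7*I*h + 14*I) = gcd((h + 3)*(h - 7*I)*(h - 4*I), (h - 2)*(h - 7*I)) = h - 7*I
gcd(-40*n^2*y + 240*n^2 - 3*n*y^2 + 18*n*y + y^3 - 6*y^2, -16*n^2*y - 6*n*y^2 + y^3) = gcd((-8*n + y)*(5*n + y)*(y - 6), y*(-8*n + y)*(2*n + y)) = -8*n + y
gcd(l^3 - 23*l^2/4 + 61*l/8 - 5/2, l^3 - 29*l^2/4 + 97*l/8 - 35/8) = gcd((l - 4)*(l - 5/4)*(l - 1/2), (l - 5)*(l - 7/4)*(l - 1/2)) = l - 1/2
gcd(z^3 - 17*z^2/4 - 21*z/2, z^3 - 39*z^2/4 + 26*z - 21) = z - 6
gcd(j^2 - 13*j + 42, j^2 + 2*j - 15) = 1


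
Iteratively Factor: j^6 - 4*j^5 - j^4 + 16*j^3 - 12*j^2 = (j)*(j^5 - 4*j^4 - j^3 + 16*j^2 - 12*j) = j^2*(j^4 - 4*j^3 - j^2 + 16*j - 12) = j^2*(j - 2)*(j^3 - 2*j^2 - 5*j + 6) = j^2*(j - 2)*(j - 1)*(j^2 - j - 6) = j^2*(j - 3)*(j - 2)*(j - 1)*(j + 2)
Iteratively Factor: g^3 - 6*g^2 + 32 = (g + 2)*(g^2 - 8*g + 16) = (g - 4)*(g + 2)*(g - 4)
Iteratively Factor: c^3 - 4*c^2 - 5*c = (c)*(c^2 - 4*c - 5) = c*(c + 1)*(c - 5)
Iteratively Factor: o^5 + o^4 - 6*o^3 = (o)*(o^4 + o^3 - 6*o^2) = o^2*(o^3 + o^2 - 6*o) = o^3*(o^2 + o - 6) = o^3*(o - 2)*(o + 3)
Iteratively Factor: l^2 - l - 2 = (l - 2)*(l + 1)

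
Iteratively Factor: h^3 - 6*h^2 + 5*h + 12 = (h - 3)*(h^2 - 3*h - 4) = (h - 4)*(h - 3)*(h + 1)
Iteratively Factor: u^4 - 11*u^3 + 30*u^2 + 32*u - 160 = (u - 5)*(u^3 - 6*u^2 + 32) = (u - 5)*(u - 4)*(u^2 - 2*u - 8) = (u - 5)*(u - 4)^2*(u + 2)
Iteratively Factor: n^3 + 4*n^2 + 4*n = (n + 2)*(n^2 + 2*n) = n*(n + 2)*(n + 2)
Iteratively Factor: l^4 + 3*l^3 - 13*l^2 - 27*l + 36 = (l + 3)*(l^3 - 13*l + 12) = (l + 3)*(l + 4)*(l^2 - 4*l + 3) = (l - 1)*(l + 3)*(l + 4)*(l - 3)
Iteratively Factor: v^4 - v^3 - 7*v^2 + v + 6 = (v + 2)*(v^3 - 3*v^2 - v + 3) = (v - 1)*(v + 2)*(v^2 - 2*v - 3) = (v - 3)*(v - 1)*(v + 2)*(v + 1)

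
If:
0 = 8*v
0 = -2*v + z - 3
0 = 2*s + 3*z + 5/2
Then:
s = -23/4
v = 0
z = 3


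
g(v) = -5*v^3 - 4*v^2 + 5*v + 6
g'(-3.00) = -106.00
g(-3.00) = 90.00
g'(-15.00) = -3250.00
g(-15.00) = 15906.00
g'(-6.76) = -626.38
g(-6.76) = 1333.99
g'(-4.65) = -282.14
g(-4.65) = 398.98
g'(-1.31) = -10.26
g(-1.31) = 3.83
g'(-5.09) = -342.90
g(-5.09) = 536.28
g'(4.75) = -371.44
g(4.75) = -596.36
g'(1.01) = -18.38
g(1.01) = 1.82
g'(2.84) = -138.70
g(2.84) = -126.59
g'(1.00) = -18.00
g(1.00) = 2.00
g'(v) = -15*v^2 - 8*v + 5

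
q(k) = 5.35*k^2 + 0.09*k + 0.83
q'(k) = 10.7*k + 0.09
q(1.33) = 10.41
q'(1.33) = 14.32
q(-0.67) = 3.17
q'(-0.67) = -7.08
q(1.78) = 17.94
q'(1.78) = 19.14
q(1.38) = 11.14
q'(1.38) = 14.86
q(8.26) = 366.59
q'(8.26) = 88.47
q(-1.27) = 9.34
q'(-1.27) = -13.50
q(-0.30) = 1.28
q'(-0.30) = -3.12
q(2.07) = 23.94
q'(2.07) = 22.24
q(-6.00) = 192.89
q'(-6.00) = -64.11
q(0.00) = 0.83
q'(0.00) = 0.09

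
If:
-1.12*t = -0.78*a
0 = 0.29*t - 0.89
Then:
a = 4.41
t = 3.07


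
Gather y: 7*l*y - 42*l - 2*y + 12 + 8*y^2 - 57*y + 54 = -42*l + 8*y^2 + y*(7*l - 59) + 66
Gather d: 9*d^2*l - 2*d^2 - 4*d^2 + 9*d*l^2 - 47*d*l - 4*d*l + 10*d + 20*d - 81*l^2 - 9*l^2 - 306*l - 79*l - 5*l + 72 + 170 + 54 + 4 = d^2*(9*l - 6) + d*(9*l^2 - 51*l + 30) - 90*l^2 - 390*l + 300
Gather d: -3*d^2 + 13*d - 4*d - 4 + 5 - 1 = -3*d^2 + 9*d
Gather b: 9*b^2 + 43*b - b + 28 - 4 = 9*b^2 + 42*b + 24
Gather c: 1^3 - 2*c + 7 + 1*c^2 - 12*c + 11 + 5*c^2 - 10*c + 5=6*c^2 - 24*c + 24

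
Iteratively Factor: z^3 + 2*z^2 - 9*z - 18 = (z + 2)*(z^2 - 9) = (z + 2)*(z + 3)*(z - 3)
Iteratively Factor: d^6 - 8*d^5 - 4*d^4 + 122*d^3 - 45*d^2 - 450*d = (d + 2)*(d^5 - 10*d^4 + 16*d^3 + 90*d^2 - 225*d) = (d + 2)*(d + 3)*(d^4 - 13*d^3 + 55*d^2 - 75*d) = (d - 5)*(d + 2)*(d + 3)*(d^3 - 8*d^2 + 15*d) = d*(d - 5)*(d + 2)*(d + 3)*(d^2 - 8*d + 15) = d*(d - 5)^2*(d + 2)*(d + 3)*(d - 3)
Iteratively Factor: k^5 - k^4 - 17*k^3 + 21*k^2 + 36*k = (k + 1)*(k^4 - 2*k^3 - 15*k^2 + 36*k) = (k + 1)*(k + 4)*(k^3 - 6*k^2 + 9*k) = k*(k + 1)*(k + 4)*(k^2 - 6*k + 9) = k*(k - 3)*(k + 1)*(k + 4)*(k - 3)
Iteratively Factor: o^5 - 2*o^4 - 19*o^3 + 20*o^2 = (o - 5)*(o^4 + 3*o^3 - 4*o^2) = (o - 5)*(o + 4)*(o^3 - o^2) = (o - 5)*(o - 1)*(o + 4)*(o^2) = o*(o - 5)*(o - 1)*(o + 4)*(o)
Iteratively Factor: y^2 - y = (y)*(y - 1)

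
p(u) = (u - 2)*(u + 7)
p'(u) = 2*u + 5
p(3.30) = 13.39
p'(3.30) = 11.60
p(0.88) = -8.83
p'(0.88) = 6.76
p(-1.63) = -19.49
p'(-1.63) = 1.74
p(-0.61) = -16.68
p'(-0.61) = 3.78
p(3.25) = 12.81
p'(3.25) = 11.50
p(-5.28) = -12.52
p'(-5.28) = -5.56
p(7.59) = 81.56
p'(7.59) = 20.18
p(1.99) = -0.09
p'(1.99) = 8.98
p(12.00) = 190.00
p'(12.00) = 29.00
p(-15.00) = 136.00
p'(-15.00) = -25.00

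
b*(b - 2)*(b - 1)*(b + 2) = b^4 - b^3 - 4*b^2 + 4*b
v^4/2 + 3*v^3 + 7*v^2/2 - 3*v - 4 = (v/2 + 1)*(v - 1)*(v + 1)*(v + 4)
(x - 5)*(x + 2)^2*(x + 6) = x^4 + 5*x^3 - 22*x^2 - 116*x - 120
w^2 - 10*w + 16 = (w - 8)*(w - 2)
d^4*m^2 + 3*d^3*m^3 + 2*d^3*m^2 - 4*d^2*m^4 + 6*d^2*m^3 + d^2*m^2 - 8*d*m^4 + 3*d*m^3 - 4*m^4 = (d - m)*(d + 4*m)*(d*m + m)^2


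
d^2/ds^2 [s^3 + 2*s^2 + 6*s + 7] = 6*s + 4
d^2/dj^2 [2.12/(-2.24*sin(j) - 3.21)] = (10.637312*sin(j)^2 - 15.243648*sin(j) - 21.274624)/(2.24*sin(j) + 3.21)^3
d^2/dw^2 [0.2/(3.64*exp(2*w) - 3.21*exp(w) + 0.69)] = ((0.642 - 2.912*exp(w))*(3.64*exp(2*w) - 3.21*exp(w) + 0.69) + 0.2*(7.28*exp(w) - 3.21)*(14.56*exp(w) - 6.42)*exp(w))*exp(w)/(3.64*exp(2*w) - 3.21*exp(w) + 0.69)^3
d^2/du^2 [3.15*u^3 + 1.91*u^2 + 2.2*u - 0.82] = 18.9*u + 3.82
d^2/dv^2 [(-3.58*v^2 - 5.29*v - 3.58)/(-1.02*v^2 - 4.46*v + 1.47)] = (-3.5527136788005e-15*v^4 - 21.56484*v^3 + 54.554904*v^2 + 145.307772*v + 237.9962)/(1.061208*v^6 + 13.920552*v^5 + 56.280132*v^4 + 48.592592*v^3 - 81.109602*v^2 + 28.912842*v - 3.176523)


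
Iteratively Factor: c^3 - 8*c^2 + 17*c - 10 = (c - 2)*(c^2 - 6*c + 5) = (c - 2)*(c - 1)*(c - 5)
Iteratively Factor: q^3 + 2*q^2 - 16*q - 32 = (q + 2)*(q^2 - 16) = (q + 2)*(q + 4)*(q - 4)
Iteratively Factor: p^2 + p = (p)*(p + 1)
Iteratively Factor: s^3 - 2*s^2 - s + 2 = (s - 2)*(s^2 - 1) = (s - 2)*(s - 1)*(s + 1)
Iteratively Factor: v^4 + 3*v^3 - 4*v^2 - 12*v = (v + 3)*(v^3 - 4*v) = (v - 2)*(v + 3)*(v^2 + 2*v) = v*(v - 2)*(v + 3)*(v + 2)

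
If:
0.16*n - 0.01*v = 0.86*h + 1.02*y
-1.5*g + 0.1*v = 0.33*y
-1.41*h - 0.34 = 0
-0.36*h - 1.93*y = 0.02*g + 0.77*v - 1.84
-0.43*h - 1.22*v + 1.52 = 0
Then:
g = -0.01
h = -0.24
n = 1.77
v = 1.33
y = 0.47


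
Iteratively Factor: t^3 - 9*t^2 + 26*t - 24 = (t - 3)*(t^2 - 6*t + 8) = (t - 3)*(t - 2)*(t - 4)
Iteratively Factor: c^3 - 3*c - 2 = (c + 1)*(c^2 - c - 2) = (c + 1)^2*(c - 2)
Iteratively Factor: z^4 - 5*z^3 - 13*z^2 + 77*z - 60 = (z - 1)*(z^3 - 4*z^2 - 17*z + 60) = (z - 5)*(z - 1)*(z^2 + z - 12) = (z - 5)*(z - 1)*(z + 4)*(z - 3)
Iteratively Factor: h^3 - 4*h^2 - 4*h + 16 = (h - 2)*(h^2 - 2*h - 8) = (h - 2)*(h + 2)*(h - 4)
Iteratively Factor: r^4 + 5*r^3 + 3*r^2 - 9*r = (r - 1)*(r^3 + 6*r^2 + 9*r) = r*(r - 1)*(r^2 + 6*r + 9) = r*(r - 1)*(r + 3)*(r + 3)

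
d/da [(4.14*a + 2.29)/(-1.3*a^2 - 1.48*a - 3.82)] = (5.382*a^2 + 5.954*a - 12.4256)/(1.69*a^4 + 3.848*a^3 + 12.1224*a^2 + 11.3072*a + 14.5924)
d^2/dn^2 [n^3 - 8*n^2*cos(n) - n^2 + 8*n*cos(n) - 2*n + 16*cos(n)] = 8*n^2*cos(n) + 32*n*sin(n) - 8*n*cos(n) + 6*n - 16*sin(n) - 32*cos(n) - 2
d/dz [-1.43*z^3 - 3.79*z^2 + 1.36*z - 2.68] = -4.29*z^2 - 7.58*z + 1.36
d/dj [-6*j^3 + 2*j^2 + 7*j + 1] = -18*j^2 + 4*j + 7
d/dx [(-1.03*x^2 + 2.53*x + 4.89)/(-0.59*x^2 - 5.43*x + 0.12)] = (7.0856*x^2 + 5.523*x + 26.8563)/(0.3481*x^4 + 6.4074*x^3 + 29.3433*x^2 - 1.3032*x + 0.0144)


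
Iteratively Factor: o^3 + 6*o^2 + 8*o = (o + 2)*(o^2 + 4*o) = o*(o + 2)*(o + 4)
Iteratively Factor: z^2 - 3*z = (z)*(z - 3)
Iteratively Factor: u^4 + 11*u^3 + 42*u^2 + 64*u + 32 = (u + 2)*(u^3 + 9*u^2 + 24*u + 16) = (u + 2)*(u + 4)*(u^2 + 5*u + 4) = (u + 2)*(u + 4)^2*(u + 1)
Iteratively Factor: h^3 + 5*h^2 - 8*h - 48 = (h + 4)*(h^2 + h - 12) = (h + 4)^2*(h - 3)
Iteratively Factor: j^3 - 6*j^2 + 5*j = (j - 5)*(j^2 - j) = (j - 5)*(j - 1)*(j)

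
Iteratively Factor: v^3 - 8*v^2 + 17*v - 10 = (v - 1)*(v^2 - 7*v + 10) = (v - 5)*(v - 1)*(v - 2)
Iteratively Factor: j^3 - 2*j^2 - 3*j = (j)*(j^2 - 2*j - 3) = j*(j - 3)*(j + 1)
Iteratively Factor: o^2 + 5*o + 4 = (o + 4)*(o + 1)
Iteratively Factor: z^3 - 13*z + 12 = (z + 4)*(z^2 - 4*z + 3) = (z - 3)*(z + 4)*(z - 1)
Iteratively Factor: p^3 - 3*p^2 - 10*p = (p)*(p^2 - 3*p - 10) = p*(p + 2)*(p - 5)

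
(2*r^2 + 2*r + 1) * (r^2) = 2*r^4 + 2*r^3 + r^2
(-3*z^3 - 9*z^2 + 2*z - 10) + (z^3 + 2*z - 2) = -2*z^3 - 9*z^2 + 4*z - 12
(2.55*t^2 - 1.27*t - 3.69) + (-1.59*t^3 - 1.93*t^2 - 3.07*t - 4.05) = -1.59*t^3 + 0.62*t^2 - 4.34*t - 7.74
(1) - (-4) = 5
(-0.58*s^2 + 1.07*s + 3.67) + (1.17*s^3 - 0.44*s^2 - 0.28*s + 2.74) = 1.17*s^3 - 1.02*s^2 + 0.79*s + 6.41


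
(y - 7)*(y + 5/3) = y^2 - 16*y/3 - 35/3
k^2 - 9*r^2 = (k - 3*r)*(k + 3*r)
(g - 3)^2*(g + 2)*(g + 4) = g^4 - 19*g^2 + 6*g + 72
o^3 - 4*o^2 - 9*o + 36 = (o - 4)*(o - 3)*(o + 3)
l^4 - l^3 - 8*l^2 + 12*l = l*(l - 2)^2*(l + 3)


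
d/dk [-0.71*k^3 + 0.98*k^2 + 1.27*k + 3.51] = -2.13*k^2 + 1.96*k + 1.27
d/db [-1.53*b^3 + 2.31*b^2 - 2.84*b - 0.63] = -4.59*b^2 + 4.62*b - 2.84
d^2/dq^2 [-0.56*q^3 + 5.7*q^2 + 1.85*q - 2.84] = 11.4 - 3.36*q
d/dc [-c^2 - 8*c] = -2*c - 8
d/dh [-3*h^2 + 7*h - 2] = 7 - 6*h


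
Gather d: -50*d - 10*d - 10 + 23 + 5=18 - 60*d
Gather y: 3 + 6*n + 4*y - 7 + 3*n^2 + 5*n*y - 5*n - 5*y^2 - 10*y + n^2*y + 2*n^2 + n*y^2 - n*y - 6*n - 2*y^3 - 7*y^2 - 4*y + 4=5*n^2 - 5*n - 2*y^3 + y^2*(n - 12) + y*(n^2 + 4*n - 10)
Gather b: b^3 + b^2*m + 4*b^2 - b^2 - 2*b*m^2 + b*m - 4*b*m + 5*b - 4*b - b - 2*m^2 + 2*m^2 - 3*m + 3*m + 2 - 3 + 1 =b^3 + b^2*(m + 3) + b*(-2*m^2 - 3*m)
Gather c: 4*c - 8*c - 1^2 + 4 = 3 - 4*c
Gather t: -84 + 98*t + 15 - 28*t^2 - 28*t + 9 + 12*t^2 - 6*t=-16*t^2 + 64*t - 60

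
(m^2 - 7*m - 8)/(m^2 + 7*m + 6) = (m - 8)/(m + 6)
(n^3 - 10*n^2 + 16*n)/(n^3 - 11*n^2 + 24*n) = (n - 2)/(n - 3)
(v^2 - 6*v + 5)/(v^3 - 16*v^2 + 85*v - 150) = (v - 1)/(v^2 - 11*v + 30)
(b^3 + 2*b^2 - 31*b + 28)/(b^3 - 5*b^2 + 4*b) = (b + 7)/b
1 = 1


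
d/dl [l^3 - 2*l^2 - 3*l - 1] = 3*l^2 - 4*l - 3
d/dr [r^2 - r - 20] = 2*r - 1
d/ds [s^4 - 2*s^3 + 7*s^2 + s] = 4*s^3 - 6*s^2 + 14*s + 1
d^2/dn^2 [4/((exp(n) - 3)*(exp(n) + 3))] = 16*(exp(2*n) + 9)*exp(2*n)/(exp(6*n) - 27*exp(4*n) + 243*exp(2*n) - 729)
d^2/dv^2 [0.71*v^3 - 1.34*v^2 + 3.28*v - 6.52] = 4.26*v - 2.68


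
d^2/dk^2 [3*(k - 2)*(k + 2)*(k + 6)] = 18*k + 36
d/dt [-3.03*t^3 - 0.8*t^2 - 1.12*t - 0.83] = -9.09*t^2 - 1.6*t - 1.12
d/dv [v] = 1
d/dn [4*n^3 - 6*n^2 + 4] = 12*n*(n - 1)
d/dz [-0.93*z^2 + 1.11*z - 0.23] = 1.11 - 1.86*z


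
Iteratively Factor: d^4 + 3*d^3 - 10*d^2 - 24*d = (d + 4)*(d^3 - d^2 - 6*d) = (d + 2)*(d + 4)*(d^2 - 3*d) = (d - 3)*(d + 2)*(d + 4)*(d)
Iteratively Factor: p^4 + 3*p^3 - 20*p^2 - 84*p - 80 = (p + 4)*(p^3 - p^2 - 16*p - 20) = (p - 5)*(p + 4)*(p^2 + 4*p + 4) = (p - 5)*(p + 2)*(p + 4)*(p + 2)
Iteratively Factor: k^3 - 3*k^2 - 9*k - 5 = (k + 1)*(k^2 - 4*k - 5) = (k + 1)^2*(k - 5)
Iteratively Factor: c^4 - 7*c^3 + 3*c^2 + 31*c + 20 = (c - 5)*(c^3 - 2*c^2 - 7*c - 4) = (c - 5)*(c + 1)*(c^2 - 3*c - 4) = (c - 5)*(c + 1)^2*(c - 4)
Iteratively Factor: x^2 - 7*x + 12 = (x - 4)*(x - 3)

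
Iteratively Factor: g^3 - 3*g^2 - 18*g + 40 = (g - 2)*(g^2 - g - 20) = (g - 5)*(g - 2)*(g + 4)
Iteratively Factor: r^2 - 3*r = (r)*(r - 3)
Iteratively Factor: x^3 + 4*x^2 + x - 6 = (x + 2)*(x^2 + 2*x - 3) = (x - 1)*(x + 2)*(x + 3)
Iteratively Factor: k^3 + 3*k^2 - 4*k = (k + 4)*(k^2 - k) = k*(k + 4)*(k - 1)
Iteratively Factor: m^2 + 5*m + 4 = (m + 1)*(m + 4)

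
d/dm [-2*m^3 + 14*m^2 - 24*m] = -6*m^2 + 28*m - 24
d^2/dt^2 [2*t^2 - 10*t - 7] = 4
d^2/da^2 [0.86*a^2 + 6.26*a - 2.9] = 1.72000000000000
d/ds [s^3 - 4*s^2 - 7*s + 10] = 3*s^2 - 8*s - 7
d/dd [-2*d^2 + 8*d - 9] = 8 - 4*d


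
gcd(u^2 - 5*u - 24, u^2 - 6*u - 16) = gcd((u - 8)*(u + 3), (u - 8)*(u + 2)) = u - 8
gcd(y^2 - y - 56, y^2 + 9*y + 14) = y + 7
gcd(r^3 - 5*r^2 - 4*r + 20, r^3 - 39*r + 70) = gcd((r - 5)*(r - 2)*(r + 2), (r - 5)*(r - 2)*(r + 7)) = r^2 - 7*r + 10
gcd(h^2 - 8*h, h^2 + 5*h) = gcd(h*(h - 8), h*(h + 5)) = h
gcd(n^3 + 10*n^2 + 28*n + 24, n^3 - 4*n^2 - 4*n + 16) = n + 2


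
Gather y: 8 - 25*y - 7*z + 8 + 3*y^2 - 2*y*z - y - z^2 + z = 3*y^2 + y*(-2*z - 26) - z^2 - 6*z + 16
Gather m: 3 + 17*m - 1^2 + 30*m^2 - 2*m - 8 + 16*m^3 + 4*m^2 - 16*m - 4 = 16*m^3 + 34*m^2 - m - 10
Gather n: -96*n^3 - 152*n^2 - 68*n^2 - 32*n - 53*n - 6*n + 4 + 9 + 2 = -96*n^3 - 220*n^2 - 91*n + 15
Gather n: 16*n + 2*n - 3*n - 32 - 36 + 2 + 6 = 15*n - 60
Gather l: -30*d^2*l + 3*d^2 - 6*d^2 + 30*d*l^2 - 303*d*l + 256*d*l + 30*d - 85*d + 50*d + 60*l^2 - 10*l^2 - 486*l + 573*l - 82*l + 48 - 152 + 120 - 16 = -3*d^2 - 5*d + l^2*(30*d + 50) + l*(-30*d^2 - 47*d + 5)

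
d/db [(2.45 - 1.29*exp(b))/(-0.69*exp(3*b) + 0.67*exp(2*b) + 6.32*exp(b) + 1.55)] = (-1.7802*exp(3*b) + 5.9358*exp(2*b) - 3.283*exp(b) - 17.4835)*exp(b)/(0.4761*exp(6*b) - 0.9246*exp(5*b) - 8.2727*exp(4*b) + 6.3298*exp(3*b) + 42.0194*exp(2*b) + 19.592*exp(b) + 2.4025)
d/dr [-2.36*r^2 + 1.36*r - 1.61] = 1.36 - 4.72*r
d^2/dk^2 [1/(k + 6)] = 2/(k + 6)^3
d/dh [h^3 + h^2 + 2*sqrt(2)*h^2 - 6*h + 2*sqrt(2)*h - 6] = 3*h^2 + 2*h + 4*sqrt(2)*h - 6 + 2*sqrt(2)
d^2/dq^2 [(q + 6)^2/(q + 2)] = 32/(q^3 + 6*q^2 + 12*q + 8)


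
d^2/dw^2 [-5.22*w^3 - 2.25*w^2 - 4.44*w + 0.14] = -31.32*w - 4.5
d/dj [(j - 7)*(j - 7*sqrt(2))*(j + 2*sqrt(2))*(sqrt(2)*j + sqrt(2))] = 4*sqrt(2)*j^3 - 30*j^2 - 18*sqrt(2)*j^2 - 70*sqrt(2)*j + 120*j + 70 + 168*sqrt(2)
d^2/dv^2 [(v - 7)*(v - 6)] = 2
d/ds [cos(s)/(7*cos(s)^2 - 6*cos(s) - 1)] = (7*cos(s)^2 + 1)*sin(s)/((cos(s) - 1)^2*(7*cos(s) + 1)^2)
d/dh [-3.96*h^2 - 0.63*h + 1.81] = -7.92*h - 0.63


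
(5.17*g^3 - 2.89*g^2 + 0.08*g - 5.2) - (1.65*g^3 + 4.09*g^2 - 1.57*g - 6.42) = 3.52*g^3 - 6.98*g^2 + 1.65*g + 1.22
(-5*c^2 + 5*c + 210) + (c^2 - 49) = -4*c^2 + 5*c + 161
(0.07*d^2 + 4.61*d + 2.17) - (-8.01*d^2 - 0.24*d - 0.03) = 8.08*d^2 + 4.85*d + 2.2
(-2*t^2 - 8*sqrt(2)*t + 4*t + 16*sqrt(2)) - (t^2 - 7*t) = -3*t^2 - 8*sqrt(2)*t + 11*t + 16*sqrt(2)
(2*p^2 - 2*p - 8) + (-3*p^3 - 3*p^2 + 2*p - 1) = -3*p^3 - p^2 - 9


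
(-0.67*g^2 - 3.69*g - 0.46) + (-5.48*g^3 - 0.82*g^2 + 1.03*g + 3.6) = -5.48*g^3 - 1.49*g^2 - 2.66*g + 3.14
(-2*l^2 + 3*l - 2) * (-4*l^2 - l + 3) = 8*l^4 - 10*l^3 - l^2 + 11*l - 6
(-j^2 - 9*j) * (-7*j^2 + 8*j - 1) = 7*j^4 + 55*j^3 - 71*j^2 + 9*j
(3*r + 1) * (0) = 0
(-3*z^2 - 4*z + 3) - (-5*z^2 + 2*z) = 2*z^2 - 6*z + 3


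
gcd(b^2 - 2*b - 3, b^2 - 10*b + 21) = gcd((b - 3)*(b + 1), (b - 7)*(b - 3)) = b - 3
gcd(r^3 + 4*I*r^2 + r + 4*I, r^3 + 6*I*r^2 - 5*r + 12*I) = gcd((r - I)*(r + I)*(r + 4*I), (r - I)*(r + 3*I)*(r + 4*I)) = r^2 + 3*I*r + 4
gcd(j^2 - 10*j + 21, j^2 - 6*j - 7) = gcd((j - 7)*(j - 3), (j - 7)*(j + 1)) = j - 7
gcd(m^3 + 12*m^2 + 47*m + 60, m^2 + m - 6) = m + 3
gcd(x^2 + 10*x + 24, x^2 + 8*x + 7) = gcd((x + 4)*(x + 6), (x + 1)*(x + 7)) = 1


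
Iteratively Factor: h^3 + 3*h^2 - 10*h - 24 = (h + 2)*(h^2 + h - 12) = (h + 2)*(h + 4)*(h - 3)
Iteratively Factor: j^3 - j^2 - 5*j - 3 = (j - 3)*(j^2 + 2*j + 1) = (j - 3)*(j + 1)*(j + 1)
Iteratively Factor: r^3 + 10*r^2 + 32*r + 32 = (r + 4)*(r^2 + 6*r + 8) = (r + 4)^2*(r + 2)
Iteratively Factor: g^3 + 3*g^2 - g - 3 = (g - 1)*(g^2 + 4*g + 3) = (g - 1)*(g + 3)*(g + 1)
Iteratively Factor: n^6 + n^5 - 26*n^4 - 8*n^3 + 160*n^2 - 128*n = (n - 4)*(n^5 + 5*n^4 - 6*n^3 - 32*n^2 + 32*n) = (n - 4)*(n + 4)*(n^4 + n^3 - 10*n^2 + 8*n) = n*(n - 4)*(n + 4)*(n^3 + n^2 - 10*n + 8) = n*(n - 4)*(n - 2)*(n + 4)*(n^2 + 3*n - 4) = n*(n - 4)*(n - 2)*(n + 4)^2*(n - 1)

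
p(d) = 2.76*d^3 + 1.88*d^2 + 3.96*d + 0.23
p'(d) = 8.28*d^2 + 3.76*d + 3.96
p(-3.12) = -77.65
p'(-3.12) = 72.83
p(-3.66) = -124.40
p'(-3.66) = 101.11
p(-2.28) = -31.74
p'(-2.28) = 38.43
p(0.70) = 4.87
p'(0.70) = 10.65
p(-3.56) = -114.57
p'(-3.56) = 95.51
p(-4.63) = -251.74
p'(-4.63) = 164.05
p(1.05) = 9.66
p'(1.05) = 17.04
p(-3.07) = -74.07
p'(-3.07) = 70.45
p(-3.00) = -69.25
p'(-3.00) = 67.20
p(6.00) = 687.83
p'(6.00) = 324.60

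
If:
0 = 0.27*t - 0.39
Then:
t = 1.44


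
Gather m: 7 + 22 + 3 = 32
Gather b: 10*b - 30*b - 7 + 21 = 14 - 20*b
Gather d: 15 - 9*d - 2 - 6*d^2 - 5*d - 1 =-6*d^2 - 14*d + 12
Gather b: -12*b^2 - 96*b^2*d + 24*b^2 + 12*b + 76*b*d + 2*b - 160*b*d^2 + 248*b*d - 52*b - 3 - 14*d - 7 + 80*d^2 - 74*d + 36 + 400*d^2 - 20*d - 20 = b^2*(12 - 96*d) + b*(-160*d^2 + 324*d - 38) + 480*d^2 - 108*d + 6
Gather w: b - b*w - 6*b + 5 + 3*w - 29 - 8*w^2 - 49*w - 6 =-5*b - 8*w^2 + w*(-b - 46) - 30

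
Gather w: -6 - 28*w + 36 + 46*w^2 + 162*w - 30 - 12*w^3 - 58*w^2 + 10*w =-12*w^3 - 12*w^2 + 144*w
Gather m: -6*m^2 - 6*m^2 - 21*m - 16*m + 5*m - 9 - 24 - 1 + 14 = -12*m^2 - 32*m - 20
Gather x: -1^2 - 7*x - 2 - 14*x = -21*x - 3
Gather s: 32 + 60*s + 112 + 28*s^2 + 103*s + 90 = 28*s^2 + 163*s + 234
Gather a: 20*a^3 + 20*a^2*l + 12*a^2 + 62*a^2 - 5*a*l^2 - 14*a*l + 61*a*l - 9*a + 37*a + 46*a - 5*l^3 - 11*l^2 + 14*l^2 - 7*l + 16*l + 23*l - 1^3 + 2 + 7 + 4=20*a^3 + a^2*(20*l + 74) + a*(-5*l^2 + 47*l + 74) - 5*l^3 + 3*l^2 + 32*l + 12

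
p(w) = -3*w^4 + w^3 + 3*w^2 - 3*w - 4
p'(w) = -12*w^3 + 3*w^2 + 6*w - 3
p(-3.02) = -244.67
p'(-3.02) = 336.76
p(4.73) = -1346.89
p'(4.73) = -1177.39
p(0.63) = -4.92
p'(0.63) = -1.03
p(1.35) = -10.09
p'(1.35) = -18.96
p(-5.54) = -2891.26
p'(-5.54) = 2096.21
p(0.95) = -5.73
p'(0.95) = -4.88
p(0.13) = -4.34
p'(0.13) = -2.20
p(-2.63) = -137.08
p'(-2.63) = 220.27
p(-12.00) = -63472.00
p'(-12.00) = 21093.00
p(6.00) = -3586.00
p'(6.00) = -2451.00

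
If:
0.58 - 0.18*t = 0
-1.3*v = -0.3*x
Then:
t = 3.22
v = 0.230769230769231*x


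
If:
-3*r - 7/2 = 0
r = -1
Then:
No Solution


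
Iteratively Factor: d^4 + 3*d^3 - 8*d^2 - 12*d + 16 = (d + 2)*(d^3 + d^2 - 10*d + 8) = (d + 2)*(d + 4)*(d^2 - 3*d + 2) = (d - 1)*(d + 2)*(d + 4)*(d - 2)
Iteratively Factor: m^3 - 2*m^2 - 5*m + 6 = (m + 2)*(m^2 - 4*m + 3) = (m - 3)*(m + 2)*(m - 1)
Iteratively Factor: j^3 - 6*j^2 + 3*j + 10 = (j - 2)*(j^2 - 4*j - 5) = (j - 2)*(j + 1)*(j - 5)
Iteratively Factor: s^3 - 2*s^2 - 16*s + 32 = (s - 4)*(s^2 + 2*s - 8) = (s - 4)*(s + 4)*(s - 2)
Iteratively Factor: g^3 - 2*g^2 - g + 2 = (g - 1)*(g^2 - g - 2) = (g - 2)*(g - 1)*(g + 1)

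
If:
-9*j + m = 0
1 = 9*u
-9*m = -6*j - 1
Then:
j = 1/75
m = 3/25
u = 1/9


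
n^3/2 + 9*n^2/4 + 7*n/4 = n*(n/2 + 1/2)*(n + 7/2)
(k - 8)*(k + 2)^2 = k^3 - 4*k^2 - 28*k - 32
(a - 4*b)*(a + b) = a^2 - 3*a*b - 4*b^2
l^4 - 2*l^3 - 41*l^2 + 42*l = l*(l - 7)*(l - 1)*(l + 6)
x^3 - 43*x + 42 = (x - 6)*(x - 1)*(x + 7)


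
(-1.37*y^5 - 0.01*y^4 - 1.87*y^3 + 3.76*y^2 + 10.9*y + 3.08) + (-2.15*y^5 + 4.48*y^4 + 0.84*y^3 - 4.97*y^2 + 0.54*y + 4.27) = -3.52*y^5 + 4.47*y^4 - 1.03*y^3 - 1.21*y^2 + 11.44*y + 7.35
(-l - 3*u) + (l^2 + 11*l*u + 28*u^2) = l^2 + 11*l*u - l + 28*u^2 - 3*u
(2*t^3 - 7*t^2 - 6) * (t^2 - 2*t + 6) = 2*t^5 - 11*t^4 + 26*t^3 - 48*t^2 + 12*t - 36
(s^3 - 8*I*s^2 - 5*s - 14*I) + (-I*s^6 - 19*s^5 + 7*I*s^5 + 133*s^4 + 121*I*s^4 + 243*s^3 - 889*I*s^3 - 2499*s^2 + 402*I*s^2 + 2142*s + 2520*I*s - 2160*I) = -I*s^6 - 19*s^5 + 7*I*s^5 + 133*s^4 + 121*I*s^4 + 244*s^3 - 889*I*s^3 - 2499*s^2 + 394*I*s^2 + 2137*s + 2520*I*s - 2174*I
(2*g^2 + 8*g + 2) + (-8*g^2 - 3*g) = -6*g^2 + 5*g + 2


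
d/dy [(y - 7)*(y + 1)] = 2*y - 6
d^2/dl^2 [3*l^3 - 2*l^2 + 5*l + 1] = 18*l - 4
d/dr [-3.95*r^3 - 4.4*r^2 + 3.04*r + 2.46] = -11.85*r^2 - 8.8*r + 3.04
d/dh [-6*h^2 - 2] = -12*h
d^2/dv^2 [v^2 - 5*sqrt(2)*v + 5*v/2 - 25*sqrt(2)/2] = 2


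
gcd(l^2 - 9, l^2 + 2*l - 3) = l + 3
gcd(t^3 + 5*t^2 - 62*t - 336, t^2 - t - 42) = t + 6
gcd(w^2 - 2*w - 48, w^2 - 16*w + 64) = w - 8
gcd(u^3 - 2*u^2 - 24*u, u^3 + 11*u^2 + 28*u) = u^2 + 4*u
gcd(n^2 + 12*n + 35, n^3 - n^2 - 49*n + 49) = n + 7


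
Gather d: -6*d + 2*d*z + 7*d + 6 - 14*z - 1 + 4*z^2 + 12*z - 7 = d*(2*z + 1) + 4*z^2 - 2*z - 2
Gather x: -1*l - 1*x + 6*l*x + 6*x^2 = -l + 6*x^2 + x*(6*l - 1)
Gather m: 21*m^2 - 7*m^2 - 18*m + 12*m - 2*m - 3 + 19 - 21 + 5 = 14*m^2 - 8*m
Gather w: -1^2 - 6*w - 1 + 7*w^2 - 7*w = 7*w^2 - 13*w - 2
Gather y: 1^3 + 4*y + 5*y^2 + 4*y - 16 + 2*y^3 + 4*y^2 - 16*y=2*y^3 + 9*y^2 - 8*y - 15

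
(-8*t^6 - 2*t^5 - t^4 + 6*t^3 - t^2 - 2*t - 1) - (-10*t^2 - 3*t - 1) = -8*t^6 - 2*t^5 - t^4 + 6*t^3 + 9*t^2 + t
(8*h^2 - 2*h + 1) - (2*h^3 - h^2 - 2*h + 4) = -2*h^3 + 9*h^2 - 3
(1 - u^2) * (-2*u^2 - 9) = 2*u^4 + 7*u^2 - 9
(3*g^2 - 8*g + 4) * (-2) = -6*g^2 + 16*g - 8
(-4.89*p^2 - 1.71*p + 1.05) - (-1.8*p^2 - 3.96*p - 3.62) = -3.09*p^2 + 2.25*p + 4.67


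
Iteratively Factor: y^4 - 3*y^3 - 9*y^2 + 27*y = (y - 3)*(y^3 - 9*y) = y*(y - 3)*(y^2 - 9) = y*(y - 3)^2*(y + 3)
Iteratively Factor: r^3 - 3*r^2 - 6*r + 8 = (r - 4)*(r^2 + r - 2) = (r - 4)*(r + 2)*(r - 1)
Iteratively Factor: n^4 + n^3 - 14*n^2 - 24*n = (n + 3)*(n^3 - 2*n^2 - 8*n) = (n - 4)*(n + 3)*(n^2 + 2*n) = (n - 4)*(n + 2)*(n + 3)*(n)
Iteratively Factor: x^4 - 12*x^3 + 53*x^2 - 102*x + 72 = (x - 3)*(x^3 - 9*x^2 + 26*x - 24) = (x - 4)*(x - 3)*(x^2 - 5*x + 6) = (x - 4)*(x - 3)^2*(x - 2)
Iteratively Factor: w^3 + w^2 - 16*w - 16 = (w + 4)*(w^2 - 3*w - 4) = (w - 4)*(w + 4)*(w + 1)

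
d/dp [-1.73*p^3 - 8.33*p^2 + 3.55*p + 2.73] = -5.19*p^2 - 16.66*p + 3.55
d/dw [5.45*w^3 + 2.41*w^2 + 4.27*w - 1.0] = 16.35*w^2 + 4.82*w + 4.27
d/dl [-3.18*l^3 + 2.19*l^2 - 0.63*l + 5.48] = -9.54*l^2 + 4.38*l - 0.63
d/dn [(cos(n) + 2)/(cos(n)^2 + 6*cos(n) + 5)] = (cos(n)^2 + 4*cos(n) + 7)*sin(n)/(cos(n)^2 + 6*cos(n) + 5)^2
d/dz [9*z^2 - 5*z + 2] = 18*z - 5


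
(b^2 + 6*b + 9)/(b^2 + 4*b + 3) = (b + 3)/(b + 1)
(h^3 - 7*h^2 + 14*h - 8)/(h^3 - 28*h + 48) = (h - 1)/(h + 6)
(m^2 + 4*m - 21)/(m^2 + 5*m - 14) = (m - 3)/(m - 2)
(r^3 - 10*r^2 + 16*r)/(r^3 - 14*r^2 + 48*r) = (r - 2)/(r - 6)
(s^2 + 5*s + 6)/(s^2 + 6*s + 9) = (s + 2)/(s + 3)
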